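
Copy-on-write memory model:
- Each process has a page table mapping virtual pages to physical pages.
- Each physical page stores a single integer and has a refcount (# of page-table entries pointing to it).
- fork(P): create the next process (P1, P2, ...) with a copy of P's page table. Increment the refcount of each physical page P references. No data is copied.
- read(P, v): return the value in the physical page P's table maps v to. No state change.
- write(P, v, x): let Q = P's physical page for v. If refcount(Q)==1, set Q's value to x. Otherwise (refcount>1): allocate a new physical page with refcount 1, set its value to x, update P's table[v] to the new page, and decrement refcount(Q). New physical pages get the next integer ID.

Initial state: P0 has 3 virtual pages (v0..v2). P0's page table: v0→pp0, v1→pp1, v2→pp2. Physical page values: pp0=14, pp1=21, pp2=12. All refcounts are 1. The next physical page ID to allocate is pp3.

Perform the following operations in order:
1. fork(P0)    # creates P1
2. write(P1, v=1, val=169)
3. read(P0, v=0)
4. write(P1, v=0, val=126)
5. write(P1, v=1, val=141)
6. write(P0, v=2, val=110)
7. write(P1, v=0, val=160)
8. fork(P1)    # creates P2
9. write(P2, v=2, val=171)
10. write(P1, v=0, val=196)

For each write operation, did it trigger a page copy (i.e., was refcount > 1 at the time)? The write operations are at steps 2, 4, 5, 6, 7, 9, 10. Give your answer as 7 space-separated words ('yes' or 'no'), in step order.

Op 1: fork(P0) -> P1. 3 ppages; refcounts: pp0:2 pp1:2 pp2:2
Op 2: write(P1, v1, 169). refcount(pp1)=2>1 -> COPY to pp3. 4 ppages; refcounts: pp0:2 pp1:1 pp2:2 pp3:1
Op 3: read(P0, v0) -> 14. No state change.
Op 4: write(P1, v0, 126). refcount(pp0)=2>1 -> COPY to pp4. 5 ppages; refcounts: pp0:1 pp1:1 pp2:2 pp3:1 pp4:1
Op 5: write(P1, v1, 141). refcount(pp3)=1 -> write in place. 5 ppages; refcounts: pp0:1 pp1:1 pp2:2 pp3:1 pp4:1
Op 6: write(P0, v2, 110). refcount(pp2)=2>1 -> COPY to pp5. 6 ppages; refcounts: pp0:1 pp1:1 pp2:1 pp3:1 pp4:1 pp5:1
Op 7: write(P1, v0, 160). refcount(pp4)=1 -> write in place. 6 ppages; refcounts: pp0:1 pp1:1 pp2:1 pp3:1 pp4:1 pp5:1
Op 8: fork(P1) -> P2. 6 ppages; refcounts: pp0:1 pp1:1 pp2:2 pp3:2 pp4:2 pp5:1
Op 9: write(P2, v2, 171). refcount(pp2)=2>1 -> COPY to pp6. 7 ppages; refcounts: pp0:1 pp1:1 pp2:1 pp3:2 pp4:2 pp5:1 pp6:1
Op 10: write(P1, v0, 196). refcount(pp4)=2>1 -> COPY to pp7. 8 ppages; refcounts: pp0:1 pp1:1 pp2:1 pp3:2 pp4:1 pp5:1 pp6:1 pp7:1

yes yes no yes no yes yes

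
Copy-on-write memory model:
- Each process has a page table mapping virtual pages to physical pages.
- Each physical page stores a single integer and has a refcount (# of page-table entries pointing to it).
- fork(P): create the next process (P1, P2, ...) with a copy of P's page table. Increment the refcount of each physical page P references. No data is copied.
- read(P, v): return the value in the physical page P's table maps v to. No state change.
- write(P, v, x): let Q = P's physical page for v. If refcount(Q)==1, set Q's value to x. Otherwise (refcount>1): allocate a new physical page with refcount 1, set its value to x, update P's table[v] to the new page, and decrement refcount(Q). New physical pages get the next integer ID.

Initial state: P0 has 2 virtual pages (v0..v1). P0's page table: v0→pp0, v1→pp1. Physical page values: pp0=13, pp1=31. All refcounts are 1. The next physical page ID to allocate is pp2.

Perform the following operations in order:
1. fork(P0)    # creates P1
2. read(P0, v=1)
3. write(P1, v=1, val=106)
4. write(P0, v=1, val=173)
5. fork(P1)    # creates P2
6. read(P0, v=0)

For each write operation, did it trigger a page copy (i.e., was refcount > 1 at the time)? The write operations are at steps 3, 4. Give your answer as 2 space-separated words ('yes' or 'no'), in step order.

Op 1: fork(P0) -> P1. 2 ppages; refcounts: pp0:2 pp1:2
Op 2: read(P0, v1) -> 31. No state change.
Op 3: write(P1, v1, 106). refcount(pp1)=2>1 -> COPY to pp2. 3 ppages; refcounts: pp0:2 pp1:1 pp2:1
Op 4: write(P0, v1, 173). refcount(pp1)=1 -> write in place. 3 ppages; refcounts: pp0:2 pp1:1 pp2:1
Op 5: fork(P1) -> P2. 3 ppages; refcounts: pp0:3 pp1:1 pp2:2
Op 6: read(P0, v0) -> 13. No state change.

yes no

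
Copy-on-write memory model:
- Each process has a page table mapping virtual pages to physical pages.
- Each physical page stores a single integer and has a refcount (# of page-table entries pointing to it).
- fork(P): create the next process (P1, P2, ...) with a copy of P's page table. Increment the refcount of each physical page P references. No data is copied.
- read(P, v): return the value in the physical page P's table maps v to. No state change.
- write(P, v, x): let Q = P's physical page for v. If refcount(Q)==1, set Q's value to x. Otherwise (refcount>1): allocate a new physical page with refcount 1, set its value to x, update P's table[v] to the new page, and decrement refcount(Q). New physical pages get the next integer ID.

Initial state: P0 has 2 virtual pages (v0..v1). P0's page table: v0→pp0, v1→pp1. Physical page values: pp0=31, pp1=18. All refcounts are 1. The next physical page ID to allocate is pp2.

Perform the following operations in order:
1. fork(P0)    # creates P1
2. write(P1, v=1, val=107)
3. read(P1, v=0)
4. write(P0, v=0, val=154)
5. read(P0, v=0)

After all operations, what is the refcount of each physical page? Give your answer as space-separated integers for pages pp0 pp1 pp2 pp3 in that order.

Answer: 1 1 1 1

Derivation:
Op 1: fork(P0) -> P1. 2 ppages; refcounts: pp0:2 pp1:2
Op 2: write(P1, v1, 107). refcount(pp1)=2>1 -> COPY to pp2. 3 ppages; refcounts: pp0:2 pp1:1 pp2:1
Op 3: read(P1, v0) -> 31. No state change.
Op 4: write(P0, v0, 154). refcount(pp0)=2>1 -> COPY to pp3. 4 ppages; refcounts: pp0:1 pp1:1 pp2:1 pp3:1
Op 5: read(P0, v0) -> 154. No state change.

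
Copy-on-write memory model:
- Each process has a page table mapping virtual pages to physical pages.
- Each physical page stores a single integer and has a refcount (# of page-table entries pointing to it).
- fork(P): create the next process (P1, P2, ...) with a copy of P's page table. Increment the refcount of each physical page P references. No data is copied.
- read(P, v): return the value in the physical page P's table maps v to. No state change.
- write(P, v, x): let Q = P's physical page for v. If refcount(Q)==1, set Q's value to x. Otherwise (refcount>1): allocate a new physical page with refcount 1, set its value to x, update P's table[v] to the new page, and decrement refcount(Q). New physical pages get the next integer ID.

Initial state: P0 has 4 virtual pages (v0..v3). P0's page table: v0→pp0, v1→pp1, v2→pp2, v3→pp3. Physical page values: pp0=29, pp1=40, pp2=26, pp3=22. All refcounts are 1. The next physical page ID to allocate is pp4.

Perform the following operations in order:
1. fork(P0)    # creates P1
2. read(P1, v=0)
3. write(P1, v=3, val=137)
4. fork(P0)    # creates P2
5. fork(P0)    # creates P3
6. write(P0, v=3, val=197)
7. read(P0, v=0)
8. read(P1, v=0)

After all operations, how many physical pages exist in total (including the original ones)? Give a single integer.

Answer: 6

Derivation:
Op 1: fork(P0) -> P1. 4 ppages; refcounts: pp0:2 pp1:2 pp2:2 pp3:2
Op 2: read(P1, v0) -> 29. No state change.
Op 3: write(P1, v3, 137). refcount(pp3)=2>1 -> COPY to pp4. 5 ppages; refcounts: pp0:2 pp1:2 pp2:2 pp3:1 pp4:1
Op 4: fork(P0) -> P2. 5 ppages; refcounts: pp0:3 pp1:3 pp2:3 pp3:2 pp4:1
Op 5: fork(P0) -> P3. 5 ppages; refcounts: pp0:4 pp1:4 pp2:4 pp3:3 pp4:1
Op 6: write(P0, v3, 197). refcount(pp3)=3>1 -> COPY to pp5. 6 ppages; refcounts: pp0:4 pp1:4 pp2:4 pp3:2 pp4:1 pp5:1
Op 7: read(P0, v0) -> 29. No state change.
Op 8: read(P1, v0) -> 29. No state change.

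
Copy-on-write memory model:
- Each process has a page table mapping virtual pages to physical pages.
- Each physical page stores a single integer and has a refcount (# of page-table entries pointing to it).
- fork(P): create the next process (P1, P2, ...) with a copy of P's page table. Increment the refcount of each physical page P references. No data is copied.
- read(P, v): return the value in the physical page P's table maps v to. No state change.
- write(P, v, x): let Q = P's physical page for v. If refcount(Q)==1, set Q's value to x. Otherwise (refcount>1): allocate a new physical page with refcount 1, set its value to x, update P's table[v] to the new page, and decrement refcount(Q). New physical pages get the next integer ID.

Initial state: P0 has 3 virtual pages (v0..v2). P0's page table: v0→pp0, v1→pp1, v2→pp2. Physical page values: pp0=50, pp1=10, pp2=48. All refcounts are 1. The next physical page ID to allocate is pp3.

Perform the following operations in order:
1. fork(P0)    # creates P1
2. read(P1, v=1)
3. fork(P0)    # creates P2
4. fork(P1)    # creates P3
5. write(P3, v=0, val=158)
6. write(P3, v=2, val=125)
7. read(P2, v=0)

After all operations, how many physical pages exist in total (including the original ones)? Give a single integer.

Answer: 5

Derivation:
Op 1: fork(P0) -> P1. 3 ppages; refcounts: pp0:2 pp1:2 pp2:2
Op 2: read(P1, v1) -> 10. No state change.
Op 3: fork(P0) -> P2. 3 ppages; refcounts: pp0:3 pp1:3 pp2:3
Op 4: fork(P1) -> P3. 3 ppages; refcounts: pp0:4 pp1:4 pp2:4
Op 5: write(P3, v0, 158). refcount(pp0)=4>1 -> COPY to pp3. 4 ppages; refcounts: pp0:3 pp1:4 pp2:4 pp3:1
Op 6: write(P3, v2, 125). refcount(pp2)=4>1 -> COPY to pp4. 5 ppages; refcounts: pp0:3 pp1:4 pp2:3 pp3:1 pp4:1
Op 7: read(P2, v0) -> 50. No state change.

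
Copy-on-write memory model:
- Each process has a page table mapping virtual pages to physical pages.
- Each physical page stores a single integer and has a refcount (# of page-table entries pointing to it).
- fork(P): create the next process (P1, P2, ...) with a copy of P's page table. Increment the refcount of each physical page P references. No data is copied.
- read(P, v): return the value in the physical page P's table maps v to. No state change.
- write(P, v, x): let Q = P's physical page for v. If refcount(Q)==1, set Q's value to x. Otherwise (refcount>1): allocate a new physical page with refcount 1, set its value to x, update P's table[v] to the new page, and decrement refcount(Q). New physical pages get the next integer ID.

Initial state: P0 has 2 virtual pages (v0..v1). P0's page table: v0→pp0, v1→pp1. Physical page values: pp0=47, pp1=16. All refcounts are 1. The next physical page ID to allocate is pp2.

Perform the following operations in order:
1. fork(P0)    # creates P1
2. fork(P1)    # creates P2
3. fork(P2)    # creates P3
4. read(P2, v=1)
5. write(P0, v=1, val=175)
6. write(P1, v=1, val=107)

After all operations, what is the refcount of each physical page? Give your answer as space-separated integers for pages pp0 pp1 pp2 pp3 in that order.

Op 1: fork(P0) -> P1. 2 ppages; refcounts: pp0:2 pp1:2
Op 2: fork(P1) -> P2. 2 ppages; refcounts: pp0:3 pp1:3
Op 3: fork(P2) -> P3. 2 ppages; refcounts: pp0:4 pp1:4
Op 4: read(P2, v1) -> 16. No state change.
Op 5: write(P0, v1, 175). refcount(pp1)=4>1 -> COPY to pp2. 3 ppages; refcounts: pp0:4 pp1:3 pp2:1
Op 6: write(P1, v1, 107). refcount(pp1)=3>1 -> COPY to pp3. 4 ppages; refcounts: pp0:4 pp1:2 pp2:1 pp3:1

Answer: 4 2 1 1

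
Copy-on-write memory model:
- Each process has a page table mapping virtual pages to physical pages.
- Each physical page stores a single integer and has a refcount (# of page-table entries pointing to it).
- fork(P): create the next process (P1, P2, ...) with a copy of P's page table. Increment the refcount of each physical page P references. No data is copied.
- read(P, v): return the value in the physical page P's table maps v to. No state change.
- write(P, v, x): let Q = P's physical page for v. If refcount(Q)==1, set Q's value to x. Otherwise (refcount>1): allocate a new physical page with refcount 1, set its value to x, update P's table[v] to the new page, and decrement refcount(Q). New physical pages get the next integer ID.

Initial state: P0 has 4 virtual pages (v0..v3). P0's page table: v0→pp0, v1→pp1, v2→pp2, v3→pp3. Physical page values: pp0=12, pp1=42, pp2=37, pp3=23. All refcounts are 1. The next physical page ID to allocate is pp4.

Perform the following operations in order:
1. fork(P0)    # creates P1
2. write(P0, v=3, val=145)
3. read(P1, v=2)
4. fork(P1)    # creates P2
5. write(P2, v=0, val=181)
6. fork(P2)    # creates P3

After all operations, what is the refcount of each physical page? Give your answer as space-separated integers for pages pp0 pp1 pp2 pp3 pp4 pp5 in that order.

Answer: 2 4 4 3 1 2

Derivation:
Op 1: fork(P0) -> P1. 4 ppages; refcounts: pp0:2 pp1:2 pp2:2 pp3:2
Op 2: write(P0, v3, 145). refcount(pp3)=2>1 -> COPY to pp4. 5 ppages; refcounts: pp0:2 pp1:2 pp2:2 pp3:1 pp4:1
Op 3: read(P1, v2) -> 37. No state change.
Op 4: fork(P1) -> P2. 5 ppages; refcounts: pp0:3 pp1:3 pp2:3 pp3:2 pp4:1
Op 5: write(P2, v0, 181). refcount(pp0)=3>1 -> COPY to pp5. 6 ppages; refcounts: pp0:2 pp1:3 pp2:3 pp3:2 pp4:1 pp5:1
Op 6: fork(P2) -> P3. 6 ppages; refcounts: pp0:2 pp1:4 pp2:4 pp3:3 pp4:1 pp5:2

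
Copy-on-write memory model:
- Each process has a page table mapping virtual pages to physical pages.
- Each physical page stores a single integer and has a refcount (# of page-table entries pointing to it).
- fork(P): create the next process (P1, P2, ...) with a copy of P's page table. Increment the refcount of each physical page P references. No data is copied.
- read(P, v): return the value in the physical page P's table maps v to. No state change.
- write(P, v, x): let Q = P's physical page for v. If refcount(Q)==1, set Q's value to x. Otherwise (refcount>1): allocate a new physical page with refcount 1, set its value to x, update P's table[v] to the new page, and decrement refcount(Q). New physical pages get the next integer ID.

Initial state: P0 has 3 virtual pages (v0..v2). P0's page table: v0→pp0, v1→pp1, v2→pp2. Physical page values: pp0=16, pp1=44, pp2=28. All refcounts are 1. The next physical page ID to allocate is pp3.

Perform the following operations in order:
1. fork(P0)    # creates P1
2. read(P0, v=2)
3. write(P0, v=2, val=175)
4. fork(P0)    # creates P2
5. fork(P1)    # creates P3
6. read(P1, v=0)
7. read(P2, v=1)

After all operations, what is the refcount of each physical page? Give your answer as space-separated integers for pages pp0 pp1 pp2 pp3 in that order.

Answer: 4 4 2 2

Derivation:
Op 1: fork(P0) -> P1. 3 ppages; refcounts: pp0:2 pp1:2 pp2:2
Op 2: read(P0, v2) -> 28. No state change.
Op 3: write(P0, v2, 175). refcount(pp2)=2>1 -> COPY to pp3. 4 ppages; refcounts: pp0:2 pp1:2 pp2:1 pp3:1
Op 4: fork(P0) -> P2. 4 ppages; refcounts: pp0:3 pp1:3 pp2:1 pp3:2
Op 5: fork(P1) -> P3. 4 ppages; refcounts: pp0:4 pp1:4 pp2:2 pp3:2
Op 6: read(P1, v0) -> 16. No state change.
Op 7: read(P2, v1) -> 44. No state change.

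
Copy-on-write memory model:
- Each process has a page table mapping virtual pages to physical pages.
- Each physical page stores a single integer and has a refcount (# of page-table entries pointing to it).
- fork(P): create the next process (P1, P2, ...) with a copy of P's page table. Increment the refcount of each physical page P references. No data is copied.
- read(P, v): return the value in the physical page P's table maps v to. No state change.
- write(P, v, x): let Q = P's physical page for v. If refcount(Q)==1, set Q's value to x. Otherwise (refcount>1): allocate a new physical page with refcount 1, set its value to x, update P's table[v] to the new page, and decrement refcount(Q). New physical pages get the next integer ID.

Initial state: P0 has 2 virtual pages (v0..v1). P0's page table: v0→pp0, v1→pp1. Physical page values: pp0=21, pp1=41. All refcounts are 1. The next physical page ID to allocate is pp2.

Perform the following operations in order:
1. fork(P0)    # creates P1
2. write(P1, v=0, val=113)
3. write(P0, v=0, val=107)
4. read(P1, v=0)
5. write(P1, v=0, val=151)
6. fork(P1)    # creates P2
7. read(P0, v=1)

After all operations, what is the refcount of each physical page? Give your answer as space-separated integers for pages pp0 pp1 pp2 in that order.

Op 1: fork(P0) -> P1. 2 ppages; refcounts: pp0:2 pp1:2
Op 2: write(P1, v0, 113). refcount(pp0)=2>1 -> COPY to pp2. 3 ppages; refcounts: pp0:1 pp1:2 pp2:1
Op 3: write(P0, v0, 107). refcount(pp0)=1 -> write in place. 3 ppages; refcounts: pp0:1 pp1:2 pp2:1
Op 4: read(P1, v0) -> 113. No state change.
Op 5: write(P1, v0, 151). refcount(pp2)=1 -> write in place. 3 ppages; refcounts: pp0:1 pp1:2 pp2:1
Op 6: fork(P1) -> P2. 3 ppages; refcounts: pp0:1 pp1:3 pp2:2
Op 7: read(P0, v1) -> 41. No state change.

Answer: 1 3 2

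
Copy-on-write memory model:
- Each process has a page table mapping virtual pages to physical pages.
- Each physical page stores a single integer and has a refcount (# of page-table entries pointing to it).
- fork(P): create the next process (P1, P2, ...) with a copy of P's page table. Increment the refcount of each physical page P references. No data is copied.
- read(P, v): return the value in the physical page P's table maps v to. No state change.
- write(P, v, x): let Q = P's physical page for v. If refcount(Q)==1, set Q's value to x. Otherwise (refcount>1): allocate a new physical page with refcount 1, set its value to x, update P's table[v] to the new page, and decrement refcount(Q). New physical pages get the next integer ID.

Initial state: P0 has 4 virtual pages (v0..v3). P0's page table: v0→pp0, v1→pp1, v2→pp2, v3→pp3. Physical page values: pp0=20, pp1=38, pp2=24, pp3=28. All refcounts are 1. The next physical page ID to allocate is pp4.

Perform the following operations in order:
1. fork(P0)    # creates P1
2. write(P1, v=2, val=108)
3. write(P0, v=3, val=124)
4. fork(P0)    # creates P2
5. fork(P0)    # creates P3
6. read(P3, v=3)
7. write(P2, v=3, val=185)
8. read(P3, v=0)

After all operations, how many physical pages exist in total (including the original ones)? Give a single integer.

Answer: 7

Derivation:
Op 1: fork(P0) -> P1. 4 ppages; refcounts: pp0:2 pp1:2 pp2:2 pp3:2
Op 2: write(P1, v2, 108). refcount(pp2)=2>1 -> COPY to pp4. 5 ppages; refcounts: pp0:2 pp1:2 pp2:1 pp3:2 pp4:1
Op 3: write(P0, v3, 124). refcount(pp3)=2>1 -> COPY to pp5. 6 ppages; refcounts: pp0:2 pp1:2 pp2:1 pp3:1 pp4:1 pp5:1
Op 4: fork(P0) -> P2. 6 ppages; refcounts: pp0:3 pp1:3 pp2:2 pp3:1 pp4:1 pp5:2
Op 5: fork(P0) -> P3. 6 ppages; refcounts: pp0:4 pp1:4 pp2:3 pp3:1 pp4:1 pp5:3
Op 6: read(P3, v3) -> 124. No state change.
Op 7: write(P2, v3, 185). refcount(pp5)=3>1 -> COPY to pp6. 7 ppages; refcounts: pp0:4 pp1:4 pp2:3 pp3:1 pp4:1 pp5:2 pp6:1
Op 8: read(P3, v0) -> 20. No state change.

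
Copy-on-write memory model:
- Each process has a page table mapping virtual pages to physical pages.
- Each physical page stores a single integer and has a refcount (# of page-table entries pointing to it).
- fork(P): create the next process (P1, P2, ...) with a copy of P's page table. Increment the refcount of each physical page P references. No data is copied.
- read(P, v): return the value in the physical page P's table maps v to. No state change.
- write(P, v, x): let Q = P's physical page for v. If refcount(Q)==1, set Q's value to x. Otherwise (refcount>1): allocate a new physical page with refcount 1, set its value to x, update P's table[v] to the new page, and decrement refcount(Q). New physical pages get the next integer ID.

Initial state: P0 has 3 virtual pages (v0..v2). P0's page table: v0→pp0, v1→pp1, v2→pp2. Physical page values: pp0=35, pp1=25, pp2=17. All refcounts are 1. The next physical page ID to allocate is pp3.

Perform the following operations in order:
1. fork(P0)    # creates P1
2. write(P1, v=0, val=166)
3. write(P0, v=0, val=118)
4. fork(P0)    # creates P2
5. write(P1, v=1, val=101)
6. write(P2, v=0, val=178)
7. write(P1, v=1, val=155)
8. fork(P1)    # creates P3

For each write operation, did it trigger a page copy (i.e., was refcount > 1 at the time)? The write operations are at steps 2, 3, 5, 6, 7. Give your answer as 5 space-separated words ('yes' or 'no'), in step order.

Op 1: fork(P0) -> P1. 3 ppages; refcounts: pp0:2 pp1:2 pp2:2
Op 2: write(P1, v0, 166). refcount(pp0)=2>1 -> COPY to pp3. 4 ppages; refcounts: pp0:1 pp1:2 pp2:2 pp3:1
Op 3: write(P0, v0, 118). refcount(pp0)=1 -> write in place. 4 ppages; refcounts: pp0:1 pp1:2 pp2:2 pp3:1
Op 4: fork(P0) -> P2. 4 ppages; refcounts: pp0:2 pp1:3 pp2:3 pp3:1
Op 5: write(P1, v1, 101). refcount(pp1)=3>1 -> COPY to pp4. 5 ppages; refcounts: pp0:2 pp1:2 pp2:3 pp3:1 pp4:1
Op 6: write(P2, v0, 178). refcount(pp0)=2>1 -> COPY to pp5. 6 ppages; refcounts: pp0:1 pp1:2 pp2:3 pp3:1 pp4:1 pp5:1
Op 7: write(P1, v1, 155). refcount(pp4)=1 -> write in place. 6 ppages; refcounts: pp0:1 pp1:2 pp2:3 pp3:1 pp4:1 pp5:1
Op 8: fork(P1) -> P3. 6 ppages; refcounts: pp0:1 pp1:2 pp2:4 pp3:2 pp4:2 pp5:1

yes no yes yes no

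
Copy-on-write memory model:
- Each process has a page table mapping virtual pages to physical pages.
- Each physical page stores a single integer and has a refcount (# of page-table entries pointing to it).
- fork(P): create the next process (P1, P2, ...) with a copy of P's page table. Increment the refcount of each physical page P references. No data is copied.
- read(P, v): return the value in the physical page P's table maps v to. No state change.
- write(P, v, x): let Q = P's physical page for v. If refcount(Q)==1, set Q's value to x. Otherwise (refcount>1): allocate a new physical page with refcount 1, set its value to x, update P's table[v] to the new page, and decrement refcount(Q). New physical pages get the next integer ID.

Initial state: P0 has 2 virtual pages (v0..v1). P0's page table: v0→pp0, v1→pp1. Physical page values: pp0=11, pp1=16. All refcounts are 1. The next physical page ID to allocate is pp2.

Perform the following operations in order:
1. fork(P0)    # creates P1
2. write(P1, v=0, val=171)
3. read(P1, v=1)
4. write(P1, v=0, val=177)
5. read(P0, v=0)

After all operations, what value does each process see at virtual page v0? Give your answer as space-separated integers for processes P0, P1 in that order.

Answer: 11 177

Derivation:
Op 1: fork(P0) -> P1. 2 ppages; refcounts: pp0:2 pp1:2
Op 2: write(P1, v0, 171). refcount(pp0)=2>1 -> COPY to pp2. 3 ppages; refcounts: pp0:1 pp1:2 pp2:1
Op 3: read(P1, v1) -> 16. No state change.
Op 4: write(P1, v0, 177). refcount(pp2)=1 -> write in place. 3 ppages; refcounts: pp0:1 pp1:2 pp2:1
Op 5: read(P0, v0) -> 11. No state change.
P0: v0 -> pp0 = 11
P1: v0 -> pp2 = 177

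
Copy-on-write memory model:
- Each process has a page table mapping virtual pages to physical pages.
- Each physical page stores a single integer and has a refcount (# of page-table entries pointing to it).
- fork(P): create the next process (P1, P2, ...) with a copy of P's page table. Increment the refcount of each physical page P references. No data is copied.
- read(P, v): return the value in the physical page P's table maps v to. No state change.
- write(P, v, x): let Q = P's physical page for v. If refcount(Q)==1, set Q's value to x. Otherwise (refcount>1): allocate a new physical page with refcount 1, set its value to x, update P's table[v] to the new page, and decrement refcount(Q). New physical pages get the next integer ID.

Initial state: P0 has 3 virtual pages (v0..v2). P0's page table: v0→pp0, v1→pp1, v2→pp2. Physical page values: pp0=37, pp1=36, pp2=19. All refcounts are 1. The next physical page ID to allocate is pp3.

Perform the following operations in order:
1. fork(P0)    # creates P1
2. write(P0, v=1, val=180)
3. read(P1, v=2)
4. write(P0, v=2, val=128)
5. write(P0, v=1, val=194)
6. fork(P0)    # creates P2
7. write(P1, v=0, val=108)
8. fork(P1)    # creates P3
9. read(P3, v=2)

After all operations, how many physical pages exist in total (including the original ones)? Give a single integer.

Op 1: fork(P0) -> P1. 3 ppages; refcounts: pp0:2 pp1:2 pp2:2
Op 2: write(P0, v1, 180). refcount(pp1)=2>1 -> COPY to pp3. 4 ppages; refcounts: pp0:2 pp1:1 pp2:2 pp3:1
Op 3: read(P1, v2) -> 19. No state change.
Op 4: write(P0, v2, 128). refcount(pp2)=2>1 -> COPY to pp4. 5 ppages; refcounts: pp0:2 pp1:1 pp2:1 pp3:1 pp4:1
Op 5: write(P0, v1, 194). refcount(pp3)=1 -> write in place. 5 ppages; refcounts: pp0:2 pp1:1 pp2:1 pp3:1 pp4:1
Op 6: fork(P0) -> P2. 5 ppages; refcounts: pp0:3 pp1:1 pp2:1 pp3:2 pp4:2
Op 7: write(P1, v0, 108). refcount(pp0)=3>1 -> COPY to pp5. 6 ppages; refcounts: pp0:2 pp1:1 pp2:1 pp3:2 pp4:2 pp5:1
Op 8: fork(P1) -> P3. 6 ppages; refcounts: pp0:2 pp1:2 pp2:2 pp3:2 pp4:2 pp5:2
Op 9: read(P3, v2) -> 19. No state change.

Answer: 6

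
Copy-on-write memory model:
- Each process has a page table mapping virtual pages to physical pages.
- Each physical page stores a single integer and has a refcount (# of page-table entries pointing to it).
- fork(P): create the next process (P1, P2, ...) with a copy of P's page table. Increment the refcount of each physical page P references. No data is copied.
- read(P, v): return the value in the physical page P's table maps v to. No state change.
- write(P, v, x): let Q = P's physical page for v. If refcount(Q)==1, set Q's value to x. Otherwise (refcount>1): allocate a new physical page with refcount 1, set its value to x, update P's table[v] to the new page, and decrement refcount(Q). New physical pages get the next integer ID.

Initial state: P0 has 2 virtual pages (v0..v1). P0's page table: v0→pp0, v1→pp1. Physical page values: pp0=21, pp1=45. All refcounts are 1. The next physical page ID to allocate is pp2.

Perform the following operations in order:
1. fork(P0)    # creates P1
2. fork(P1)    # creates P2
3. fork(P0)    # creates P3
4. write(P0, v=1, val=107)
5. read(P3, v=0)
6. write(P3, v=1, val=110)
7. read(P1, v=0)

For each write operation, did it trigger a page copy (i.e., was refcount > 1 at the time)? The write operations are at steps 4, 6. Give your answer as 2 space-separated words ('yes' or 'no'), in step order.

Op 1: fork(P0) -> P1. 2 ppages; refcounts: pp0:2 pp1:2
Op 2: fork(P1) -> P2. 2 ppages; refcounts: pp0:3 pp1:3
Op 3: fork(P0) -> P3. 2 ppages; refcounts: pp0:4 pp1:4
Op 4: write(P0, v1, 107). refcount(pp1)=4>1 -> COPY to pp2. 3 ppages; refcounts: pp0:4 pp1:3 pp2:1
Op 5: read(P3, v0) -> 21. No state change.
Op 6: write(P3, v1, 110). refcount(pp1)=3>1 -> COPY to pp3. 4 ppages; refcounts: pp0:4 pp1:2 pp2:1 pp3:1
Op 7: read(P1, v0) -> 21. No state change.

yes yes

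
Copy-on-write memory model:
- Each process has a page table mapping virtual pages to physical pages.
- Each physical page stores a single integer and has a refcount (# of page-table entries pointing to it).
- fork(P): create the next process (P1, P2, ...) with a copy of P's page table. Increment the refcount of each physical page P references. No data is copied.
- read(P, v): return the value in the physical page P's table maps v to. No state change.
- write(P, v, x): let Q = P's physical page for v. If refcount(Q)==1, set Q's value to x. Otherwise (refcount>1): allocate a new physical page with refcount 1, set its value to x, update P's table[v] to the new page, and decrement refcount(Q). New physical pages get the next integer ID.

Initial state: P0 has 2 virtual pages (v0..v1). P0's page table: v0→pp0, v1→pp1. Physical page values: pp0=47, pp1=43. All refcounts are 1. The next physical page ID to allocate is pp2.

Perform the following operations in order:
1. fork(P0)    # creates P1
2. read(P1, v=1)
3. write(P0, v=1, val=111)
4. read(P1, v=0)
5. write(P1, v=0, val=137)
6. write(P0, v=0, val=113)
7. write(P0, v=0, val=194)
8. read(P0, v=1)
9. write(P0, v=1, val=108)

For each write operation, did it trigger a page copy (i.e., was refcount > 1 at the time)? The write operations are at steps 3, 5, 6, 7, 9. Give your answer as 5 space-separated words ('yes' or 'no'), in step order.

Op 1: fork(P0) -> P1. 2 ppages; refcounts: pp0:2 pp1:2
Op 2: read(P1, v1) -> 43. No state change.
Op 3: write(P0, v1, 111). refcount(pp1)=2>1 -> COPY to pp2. 3 ppages; refcounts: pp0:2 pp1:1 pp2:1
Op 4: read(P1, v0) -> 47. No state change.
Op 5: write(P1, v0, 137). refcount(pp0)=2>1 -> COPY to pp3. 4 ppages; refcounts: pp0:1 pp1:1 pp2:1 pp3:1
Op 6: write(P0, v0, 113). refcount(pp0)=1 -> write in place. 4 ppages; refcounts: pp0:1 pp1:1 pp2:1 pp3:1
Op 7: write(P0, v0, 194). refcount(pp0)=1 -> write in place. 4 ppages; refcounts: pp0:1 pp1:1 pp2:1 pp3:1
Op 8: read(P0, v1) -> 111. No state change.
Op 9: write(P0, v1, 108). refcount(pp2)=1 -> write in place. 4 ppages; refcounts: pp0:1 pp1:1 pp2:1 pp3:1

yes yes no no no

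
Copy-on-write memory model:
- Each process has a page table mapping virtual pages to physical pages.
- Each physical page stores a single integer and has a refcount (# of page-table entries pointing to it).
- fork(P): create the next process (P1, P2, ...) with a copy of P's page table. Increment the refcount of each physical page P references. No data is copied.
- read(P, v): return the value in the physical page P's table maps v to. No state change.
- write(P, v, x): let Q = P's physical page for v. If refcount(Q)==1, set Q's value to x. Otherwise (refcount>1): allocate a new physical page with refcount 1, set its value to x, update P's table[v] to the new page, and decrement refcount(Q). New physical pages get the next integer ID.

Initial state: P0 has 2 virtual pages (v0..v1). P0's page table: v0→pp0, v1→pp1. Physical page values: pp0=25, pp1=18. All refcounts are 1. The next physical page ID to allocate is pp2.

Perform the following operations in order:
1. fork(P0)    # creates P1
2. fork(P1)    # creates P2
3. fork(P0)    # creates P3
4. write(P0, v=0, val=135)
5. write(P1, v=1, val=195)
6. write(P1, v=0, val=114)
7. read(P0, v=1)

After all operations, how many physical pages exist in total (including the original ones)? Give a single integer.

Answer: 5

Derivation:
Op 1: fork(P0) -> P1. 2 ppages; refcounts: pp0:2 pp1:2
Op 2: fork(P1) -> P2. 2 ppages; refcounts: pp0:3 pp1:3
Op 3: fork(P0) -> P3. 2 ppages; refcounts: pp0:4 pp1:4
Op 4: write(P0, v0, 135). refcount(pp0)=4>1 -> COPY to pp2. 3 ppages; refcounts: pp0:3 pp1:4 pp2:1
Op 5: write(P1, v1, 195). refcount(pp1)=4>1 -> COPY to pp3. 4 ppages; refcounts: pp0:3 pp1:3 pp2:1 pp3:1
Op 6: write(P1, v0, 114). refcount(pp0)=3>1 -> COPY to pp4. 5 ppages; refcounts: pp0:2 pp1:3 pp2:1 pp3:1 pp4:1
Op 7: read(P0, v1) -> 18. No state change.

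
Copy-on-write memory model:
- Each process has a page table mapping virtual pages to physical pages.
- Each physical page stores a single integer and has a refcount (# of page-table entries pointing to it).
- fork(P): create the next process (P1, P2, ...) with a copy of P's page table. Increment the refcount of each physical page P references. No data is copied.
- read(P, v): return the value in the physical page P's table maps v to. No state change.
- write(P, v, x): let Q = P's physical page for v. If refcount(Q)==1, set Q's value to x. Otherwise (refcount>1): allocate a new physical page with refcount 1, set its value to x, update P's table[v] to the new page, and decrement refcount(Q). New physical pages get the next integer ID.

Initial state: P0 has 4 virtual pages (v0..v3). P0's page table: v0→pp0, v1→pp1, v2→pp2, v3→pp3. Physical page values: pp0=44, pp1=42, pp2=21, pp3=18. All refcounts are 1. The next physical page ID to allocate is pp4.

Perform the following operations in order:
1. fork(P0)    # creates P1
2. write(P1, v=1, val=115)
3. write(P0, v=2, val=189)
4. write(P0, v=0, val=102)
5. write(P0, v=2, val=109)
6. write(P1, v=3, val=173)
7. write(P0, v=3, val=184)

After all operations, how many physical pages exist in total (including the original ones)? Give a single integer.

Op 1: fork(P0) -> P1. 4 ppages; refcounts: pp0:2 pp1:2 pp2:2 pp3:2
Op 2: write(P1, v1, 115). refcount(pp1)=2>1 -> COPY to pp4. 5 ppages; refcounts: pp0:2 pp1:1 pp2:2 pp3:2 pp4:1
Op 3: write(P0, v2, 189). refcount(pp2)=2>1 -> COPY to pp5. 6 ppages; refcounts: pp0:2 pp1:1 pp2:1 pp3:2 pp4:1 pp5:1
Op 4: write(P0, v0, 102). refcount(pp0)=2>1 -> COPY to pp6. 7 ppages; refcounts: pp0:1 pp1:1 pp2:1 pp3:2 pp4:1 pp5:1 pp6:1
Op 5: write(P0, v2, 109). refcount(pp5)=1 -> write in place. 7 ppages; refcounts: pp0:1 pp1:1 pp2:1 pp3:2 pp4:1 pp5:1 pp6:1
Op 6: write(P1, v3, 173). refcount(pp3)=2>1 -> COPY to pp7. 8 ppages; refcounts: pp0:1 pp1:1 pp2:1 pp3:1 pp4:1 pp5:1 pp6:1 pp7:1
Op 7: write(P0, v3, 184). refcount(pp3)=1 -> write in place. 8 ppages; refcounts: pp0:1 pp1:1 pp2:1 pp3:1 pp4:1 pp5:1 pp6:1 pp7:1

Answer: 8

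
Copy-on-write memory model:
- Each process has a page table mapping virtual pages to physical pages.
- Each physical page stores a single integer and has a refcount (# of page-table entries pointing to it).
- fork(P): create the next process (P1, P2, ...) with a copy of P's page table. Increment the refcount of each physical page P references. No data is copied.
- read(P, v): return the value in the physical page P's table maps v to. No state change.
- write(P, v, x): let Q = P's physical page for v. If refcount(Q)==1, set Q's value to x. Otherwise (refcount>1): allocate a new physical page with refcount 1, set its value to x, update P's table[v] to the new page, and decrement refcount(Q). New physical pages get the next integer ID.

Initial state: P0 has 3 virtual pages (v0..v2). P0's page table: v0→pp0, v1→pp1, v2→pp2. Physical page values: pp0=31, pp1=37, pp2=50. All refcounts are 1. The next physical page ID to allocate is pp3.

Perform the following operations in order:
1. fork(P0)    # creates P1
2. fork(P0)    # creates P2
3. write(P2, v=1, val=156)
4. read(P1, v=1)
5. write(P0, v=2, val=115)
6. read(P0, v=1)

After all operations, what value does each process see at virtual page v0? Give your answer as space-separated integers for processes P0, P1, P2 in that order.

Op 1: fork(P0) -> P1. 3 ppages; refcounts: pp0:2 pp1:2 pp2:2
Op 2: fork(P0) -> P2. 3 ppages; refcounts: pp0:3 pp1:3 pp2:3
Op 3: write(P2, v1, 156). refcount(pp1)=3>1 -> COPY to pp3. 4 ppages; refcounts: pp0:3 pp1:2 pp2:3 pp3:1
Op 4: read(P1, v1) -> 37. No state change.
Op 5: write(P0, v2, 115). refcount(pp2)=3>1 -> COPY to pp4. 5 ppages; refcounts: pp0:3 pp1:2 pp2:2 pp3:1 pp4:1
Op 6: read(P0, v1) -> 37. No state change.
P0: v0 -> pp0 = 31
P1: v0 -> pp0 = 31
P2: v0 -> pp0 = 31

Answer: 31 31 31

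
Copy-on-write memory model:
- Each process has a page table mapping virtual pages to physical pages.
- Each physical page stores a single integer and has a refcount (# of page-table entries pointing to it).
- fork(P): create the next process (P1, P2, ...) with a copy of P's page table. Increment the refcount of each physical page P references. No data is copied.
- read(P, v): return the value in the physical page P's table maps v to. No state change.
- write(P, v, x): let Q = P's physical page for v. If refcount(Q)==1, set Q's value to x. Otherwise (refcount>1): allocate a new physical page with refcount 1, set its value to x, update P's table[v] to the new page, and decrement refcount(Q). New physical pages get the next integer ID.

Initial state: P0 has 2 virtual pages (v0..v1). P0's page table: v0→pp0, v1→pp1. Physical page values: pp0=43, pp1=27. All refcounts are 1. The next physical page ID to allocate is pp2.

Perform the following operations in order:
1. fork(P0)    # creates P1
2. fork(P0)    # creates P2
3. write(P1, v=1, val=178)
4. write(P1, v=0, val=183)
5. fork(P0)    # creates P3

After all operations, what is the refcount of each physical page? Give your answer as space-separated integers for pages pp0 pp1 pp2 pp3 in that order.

Op 1: fork(P0) -> P1. 2 ppages; refcounts: pp0:2 pp1:2
Op 2: fork(P0) -> P2. 2 ppages; refcounts: pp0:3 pp1:3
Op 3: write(P1, v1, 178). refcount(pp1)=3>1 -> COPY to pp2. 3 ppages; refcounts: pp0:3 pp1:2 pp2:1
Op 4: write(P1, v0, 183). refcount(pp0)=3>1 -> COPY to pp3. 4 ppages; refcounts: pp0:2 pp1:2 pp2:1 pp3:1
Op 5: fork(P0) -> P3. 4 ppages; refcounts: pp0:3 pp1:3 pp2:1 pp3:1

Answer: 3 3 1 1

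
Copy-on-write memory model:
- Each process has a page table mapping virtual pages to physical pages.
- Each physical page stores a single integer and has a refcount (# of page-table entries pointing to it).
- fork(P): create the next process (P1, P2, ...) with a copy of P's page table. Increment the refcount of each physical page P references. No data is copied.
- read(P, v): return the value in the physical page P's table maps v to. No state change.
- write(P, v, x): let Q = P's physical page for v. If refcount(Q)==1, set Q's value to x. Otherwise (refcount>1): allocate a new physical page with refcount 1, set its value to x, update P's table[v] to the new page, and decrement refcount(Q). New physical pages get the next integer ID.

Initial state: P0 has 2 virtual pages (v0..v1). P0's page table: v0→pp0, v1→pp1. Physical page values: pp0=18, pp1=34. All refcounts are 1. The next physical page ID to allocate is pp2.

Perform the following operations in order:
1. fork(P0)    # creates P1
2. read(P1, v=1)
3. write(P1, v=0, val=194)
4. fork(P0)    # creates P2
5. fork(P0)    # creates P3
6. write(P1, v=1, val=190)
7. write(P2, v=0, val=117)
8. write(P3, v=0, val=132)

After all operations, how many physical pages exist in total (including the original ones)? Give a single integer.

Answer: 6

Derivation:
Op 1: fork(P0) -> P1. 2 ppages; refcounts: pp0:2 pp1:2
Op 2: read(P1, v1) -> 34. No state change.
Op 3: write(P1, v0, 194). refcount(pp0)=2>1 -> COPY to pp2. 3 ppages; refcounts: pp0:1 pp1:2 pp2:1
Op 4: fork(P0) -> P2. 3 ppages; refcounts: pp0:2 pp1:3 pp2:1
Op 5: fork(P0) -> P3. 3 ppages; refcounts: pp0:3 pp1:4 pp2:1
Op 6: write(P1, v1, 190). refcount(pp1)=4>1 -> COPY to pp3. 4 ppages; refcounts: pp0:3 pp1:3 pp2:1 pp3:1
Op 7: write(P2, v0, 117). refcount(pp0)=3>1 -> COPY to pp4. 5 ppages; refcounts: pp0:2 pp1:3 pp2:1 pp3:1 pp4:1
Op 8: write(P3, v0, 132). refcount(pp0)=2>1 -> COPY to pp5. 6 ppages; refcounts: pp0:1 pp1:3 pp2:1 pp3:1 pp4:1 pp5:1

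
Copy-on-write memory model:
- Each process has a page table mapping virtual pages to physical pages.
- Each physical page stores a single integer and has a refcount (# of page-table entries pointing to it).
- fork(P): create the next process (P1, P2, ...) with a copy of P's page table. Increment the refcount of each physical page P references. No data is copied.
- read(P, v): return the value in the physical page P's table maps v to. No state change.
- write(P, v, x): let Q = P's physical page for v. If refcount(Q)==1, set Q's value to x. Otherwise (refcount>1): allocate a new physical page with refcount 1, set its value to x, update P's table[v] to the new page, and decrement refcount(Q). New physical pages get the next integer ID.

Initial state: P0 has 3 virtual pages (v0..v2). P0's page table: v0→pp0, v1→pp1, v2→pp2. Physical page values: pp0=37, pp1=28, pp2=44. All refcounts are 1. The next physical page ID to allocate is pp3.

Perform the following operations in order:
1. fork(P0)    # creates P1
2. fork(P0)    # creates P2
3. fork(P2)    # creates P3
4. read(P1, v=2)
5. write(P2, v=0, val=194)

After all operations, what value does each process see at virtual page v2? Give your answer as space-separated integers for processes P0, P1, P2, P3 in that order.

Op 1: fork(P0) -> P1. 3 ppages; refcounts: pp0:2 pp1:2 pp2:2
Op 2: fork(P0) -> P2. 3 ppages; refcounts: pp0:3 pp1:3 pp2:3
Op 3: fork(P2) -> P3. 3 ppages; refcounts: pp0:4 pp1:4 pp2:4
Op 4: read(P1, v2) -> 44. No state change.
Op 5: write(P2, v0, 194). refcount(pp0)=4>1 -> COPY to pp3. 4 ppages; refcounts: pp0:3 pp1:4 pp2:4 pp3:1
P0: v2 -> pp2 = 44
P1: v2 -> pp2 = 44
P2: v2 -> pp2 = 44
P3: v2 -> pp2 = 44

Answer: 44 44 44 44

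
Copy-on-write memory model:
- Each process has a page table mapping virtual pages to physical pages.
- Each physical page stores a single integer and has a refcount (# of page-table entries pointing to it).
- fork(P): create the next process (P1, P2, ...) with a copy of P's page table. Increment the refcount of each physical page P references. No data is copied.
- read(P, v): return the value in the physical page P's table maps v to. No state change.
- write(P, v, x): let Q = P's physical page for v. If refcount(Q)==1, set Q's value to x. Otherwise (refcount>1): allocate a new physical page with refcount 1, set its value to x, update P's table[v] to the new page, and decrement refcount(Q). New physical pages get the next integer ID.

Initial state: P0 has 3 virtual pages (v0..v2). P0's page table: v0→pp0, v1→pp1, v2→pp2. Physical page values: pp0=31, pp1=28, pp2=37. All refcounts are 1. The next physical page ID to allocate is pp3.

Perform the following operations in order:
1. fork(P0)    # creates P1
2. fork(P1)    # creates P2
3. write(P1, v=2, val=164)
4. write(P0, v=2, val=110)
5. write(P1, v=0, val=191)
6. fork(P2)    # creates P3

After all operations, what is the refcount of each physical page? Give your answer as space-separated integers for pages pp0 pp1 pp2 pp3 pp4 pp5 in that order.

Op 1: fork(P0) -> P1. 3 ppages; refcounts: pp0:2 pp1:2 pp2:2
Op 2: fork(P1) -> P2. 3 ppages; refcounts: pp0:3 pp1:3 pp2:3
Op 3: write(P1, v2, 164). refcount(pp2)=3>1 -> COPY to pp3. 4 ppages; refcounts: pp0:3 pp1:3 pp2:2 pp3:1
Op 4: write(P0, v2, 110). refcount(pp2)=2>1 -> COPY to pp4. 5 ppages; refcounts: pp0:3 pp1:3 pp2:1 pp3:1 pp4:1
Op 5: write(P1, v0, 191). refcount(pp0)=3>1 -> COPY to pp5. 6 ppages; refcounts: pp0:2 pp1:3 pp2:1 pp3:1 pp4:1 pp5:1
Op 6: fork(P2) -> P3. 6 ppages; refcounts: pp0:3 pp1:4 pp2:2 pp3:1 pp4:1 pp5:1

Answer: 3 4 2 1 1 1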